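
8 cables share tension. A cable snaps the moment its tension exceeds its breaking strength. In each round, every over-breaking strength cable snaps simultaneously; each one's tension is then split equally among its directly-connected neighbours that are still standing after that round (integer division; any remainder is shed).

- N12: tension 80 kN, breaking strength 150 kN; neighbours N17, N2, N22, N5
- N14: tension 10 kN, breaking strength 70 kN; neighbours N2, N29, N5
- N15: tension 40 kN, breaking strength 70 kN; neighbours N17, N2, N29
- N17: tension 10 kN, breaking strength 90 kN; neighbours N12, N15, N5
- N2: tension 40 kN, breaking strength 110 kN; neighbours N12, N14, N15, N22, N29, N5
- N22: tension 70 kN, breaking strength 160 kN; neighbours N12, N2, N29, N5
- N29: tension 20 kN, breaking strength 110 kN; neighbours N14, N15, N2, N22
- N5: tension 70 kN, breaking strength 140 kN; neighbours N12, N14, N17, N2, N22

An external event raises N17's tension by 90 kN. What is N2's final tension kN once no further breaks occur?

76

Round 1 — N17 at 100 > 90. N17 snaps.
  N17 sheds 100 kN to N12, N15, N5: 33 each (1 lost).
    N12: 80+33 = 113 ≤ 150
    N15: 40+33 = 73 > 70
    N5: 70+33 = 103 ≤ 140
Round 2 — N15 snaps.
  N15 sheds 73 kN to N2, N29: 36 each (1 lost).
    N2: 40+36 = 76 ≤ 110
    N29: 20+36 = 56 ≤ 110
No further breaks.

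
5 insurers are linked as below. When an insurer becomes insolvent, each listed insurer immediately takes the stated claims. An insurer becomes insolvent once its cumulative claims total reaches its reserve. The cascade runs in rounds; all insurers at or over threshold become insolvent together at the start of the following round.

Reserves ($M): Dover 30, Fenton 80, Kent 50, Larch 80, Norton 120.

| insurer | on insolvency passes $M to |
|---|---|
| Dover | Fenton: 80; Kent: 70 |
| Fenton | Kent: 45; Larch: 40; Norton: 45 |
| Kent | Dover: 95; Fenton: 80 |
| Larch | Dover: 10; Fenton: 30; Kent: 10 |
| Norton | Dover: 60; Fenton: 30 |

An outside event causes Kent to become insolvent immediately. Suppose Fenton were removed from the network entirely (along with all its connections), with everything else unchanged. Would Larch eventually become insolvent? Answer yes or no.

With Fenton removed:
Round 1 — Kent becomes insolvent (initial).
  Dover: +95 → 95 ≥ 30
Round 2 — Dover becomes insolvent.
No further insolvencies.

no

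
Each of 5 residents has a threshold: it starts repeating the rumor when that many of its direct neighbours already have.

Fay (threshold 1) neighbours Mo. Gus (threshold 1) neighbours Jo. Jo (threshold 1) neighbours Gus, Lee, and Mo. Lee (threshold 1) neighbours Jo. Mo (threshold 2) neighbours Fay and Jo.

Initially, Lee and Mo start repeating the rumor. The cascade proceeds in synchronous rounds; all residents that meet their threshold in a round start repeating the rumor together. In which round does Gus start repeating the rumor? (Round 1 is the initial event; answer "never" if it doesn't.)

Round 1 — Lee, Mo start repeating the rumor (initial).
Round 2 — checking thresholds:
  Fay: 1 of 1 neighbours ≥ 1, starts repeating the rumor.
  Jo: 2 of 3 neighbours ≥ 1, starts repeating the rumor.
Round 3 — checking thresholds:
  Gus: 1 of 1 neighbours ≥ 1, starts repeating the rumor.
Round 4 — no new spreads; cascade stops.

3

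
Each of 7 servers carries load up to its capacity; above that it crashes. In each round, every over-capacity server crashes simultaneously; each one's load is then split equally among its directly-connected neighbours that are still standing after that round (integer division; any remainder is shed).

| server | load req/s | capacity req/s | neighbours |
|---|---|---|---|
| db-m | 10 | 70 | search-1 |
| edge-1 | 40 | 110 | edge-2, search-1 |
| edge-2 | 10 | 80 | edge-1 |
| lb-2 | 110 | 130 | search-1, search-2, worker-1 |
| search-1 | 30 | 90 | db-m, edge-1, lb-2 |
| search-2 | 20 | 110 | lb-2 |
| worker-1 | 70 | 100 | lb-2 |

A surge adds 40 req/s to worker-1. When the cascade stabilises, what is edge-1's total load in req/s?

110

Round 1 — worker-1 at 110 > 100. worker-1 crashes.
  worker-1 sheds 110 req/s to lb-2: 110 each.
    lb-2: 110+110 = 220 > 130
Round 2 — lb-2 crashes.
  lb-2 sheds 220 req/s to search-1, search-2: 110 each.
    search-1: 30+110 = 140 > 90
    search-2: 20+110 = 130 > 110
Round 3 — search-1, search-2 crash.
  search-1 sheds 140 req/s to db-m, edge-1: 70 each.
    db-m: 10+70 = 80 > 70
    edge-1: 40+70 = 110 ≤ 110
  search-2 sheds 130 req/s: no online neighbours, lost.
Round 4 — db-m crashes.
  db-m sheds 80 req/s: no online neighbours, lost.
No further crashes.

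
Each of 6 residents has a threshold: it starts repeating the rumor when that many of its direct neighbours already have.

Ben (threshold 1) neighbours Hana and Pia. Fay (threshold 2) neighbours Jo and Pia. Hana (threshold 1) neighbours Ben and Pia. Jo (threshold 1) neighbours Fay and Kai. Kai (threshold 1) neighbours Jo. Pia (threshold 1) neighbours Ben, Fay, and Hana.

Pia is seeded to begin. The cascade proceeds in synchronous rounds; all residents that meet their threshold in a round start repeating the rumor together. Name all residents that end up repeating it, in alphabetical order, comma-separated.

Round 1 — Pia starts repeating the rumor (initial).
Round 2 — checking thresholds:
  Ben: 1 of 2 neighbours ≥ 1, starts repeating the rumor.
  Fay: 1 of 2 neighbours < 2, not yet.
  Hana: 1 of 2 neighbours ≥ 1, starts repeating the rumor.
Round 3 — no new spreads; cascade stops.

Ben, Hana, Pia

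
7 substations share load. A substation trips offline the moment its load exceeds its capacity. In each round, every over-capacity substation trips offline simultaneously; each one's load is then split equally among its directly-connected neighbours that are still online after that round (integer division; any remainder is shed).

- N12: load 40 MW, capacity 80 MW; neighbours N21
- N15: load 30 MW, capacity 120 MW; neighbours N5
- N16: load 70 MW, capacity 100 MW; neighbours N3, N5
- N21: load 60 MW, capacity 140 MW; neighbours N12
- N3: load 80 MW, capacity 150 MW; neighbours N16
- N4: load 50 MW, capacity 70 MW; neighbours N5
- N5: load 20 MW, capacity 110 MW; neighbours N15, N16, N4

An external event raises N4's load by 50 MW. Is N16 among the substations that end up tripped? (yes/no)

yes

Round 1 — N4 at 100 > 70. N4 trips offline.
  N4 sheds 100 MW to N5: 100 each.
    N5: 20+100 = 120 > 110
Round 2 — N5 trips offline.
  N5 sheds 120 MW to N15, N16: 60 each.
    N15: 30+60 = 90 ≤ 120
    N16: 70+60 = 130 > 100
Round 3 — N16 trips offline.
  N16 sheds 130 MW to N3: 130 each.
    N3: 80+130 = 210 > 150
Round 4 — N3 trips offline.
  N3 sheds 210 MW: no online neighbours, lost.
No further trips.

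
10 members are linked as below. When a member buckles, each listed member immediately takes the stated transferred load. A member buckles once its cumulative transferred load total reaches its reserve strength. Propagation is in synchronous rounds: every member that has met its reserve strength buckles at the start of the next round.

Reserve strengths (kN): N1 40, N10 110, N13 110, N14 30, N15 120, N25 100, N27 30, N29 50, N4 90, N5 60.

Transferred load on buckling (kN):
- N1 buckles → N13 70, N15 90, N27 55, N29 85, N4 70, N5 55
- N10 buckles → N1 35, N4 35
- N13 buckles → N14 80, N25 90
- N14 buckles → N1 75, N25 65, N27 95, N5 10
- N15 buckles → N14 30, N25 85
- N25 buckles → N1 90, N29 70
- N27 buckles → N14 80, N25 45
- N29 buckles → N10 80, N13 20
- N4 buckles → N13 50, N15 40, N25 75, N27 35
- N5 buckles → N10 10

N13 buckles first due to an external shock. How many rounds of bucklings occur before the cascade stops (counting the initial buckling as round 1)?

4

Round 1 — N13 buckles (initial).
  N14: +80 → 80 ≥ 30
  N25: +90 → 90 < 100
Round 2 — N14 buckles.
  N1: +75 → 75 ≥ 40
  N25: +65 → 155 ≥ 100
  N27: +95 → 95 ≥ 30
  N5: +10 → 10 < 60
Round 3 — N1, N25, N27 buckle.
  N15: +90 → 90 < 120
  N29: +85+70 → 155 ≥ 50
  N4: +70 → 70 < 90
  N5: +55 → 65 ≥ 60
Round 4 — N29, N5 buckle.
  N10: +80+10 → 90 < 110
No further bucklings.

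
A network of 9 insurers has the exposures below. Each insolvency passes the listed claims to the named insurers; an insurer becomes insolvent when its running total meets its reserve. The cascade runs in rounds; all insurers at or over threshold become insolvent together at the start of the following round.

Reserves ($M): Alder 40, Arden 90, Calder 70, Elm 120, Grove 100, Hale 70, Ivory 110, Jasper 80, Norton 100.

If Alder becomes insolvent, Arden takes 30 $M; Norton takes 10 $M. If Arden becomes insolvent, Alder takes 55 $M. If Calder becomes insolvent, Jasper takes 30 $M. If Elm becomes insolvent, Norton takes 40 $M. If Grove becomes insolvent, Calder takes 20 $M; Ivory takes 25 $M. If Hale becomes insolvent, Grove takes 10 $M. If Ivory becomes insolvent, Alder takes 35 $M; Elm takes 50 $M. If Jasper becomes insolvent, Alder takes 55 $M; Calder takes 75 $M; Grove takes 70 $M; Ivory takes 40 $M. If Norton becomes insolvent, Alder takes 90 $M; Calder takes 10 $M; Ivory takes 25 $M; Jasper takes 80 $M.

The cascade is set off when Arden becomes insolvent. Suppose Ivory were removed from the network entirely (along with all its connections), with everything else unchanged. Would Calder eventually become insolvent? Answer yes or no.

no

With Ivory removed:
Round 1 — Arden becomes insolvent (initial).
  Alder: +55 → 55 ≥ 40
Round 2 — Alder becomes insolvent.
  Norton: +10 → 10 < 100
No further insolvencies.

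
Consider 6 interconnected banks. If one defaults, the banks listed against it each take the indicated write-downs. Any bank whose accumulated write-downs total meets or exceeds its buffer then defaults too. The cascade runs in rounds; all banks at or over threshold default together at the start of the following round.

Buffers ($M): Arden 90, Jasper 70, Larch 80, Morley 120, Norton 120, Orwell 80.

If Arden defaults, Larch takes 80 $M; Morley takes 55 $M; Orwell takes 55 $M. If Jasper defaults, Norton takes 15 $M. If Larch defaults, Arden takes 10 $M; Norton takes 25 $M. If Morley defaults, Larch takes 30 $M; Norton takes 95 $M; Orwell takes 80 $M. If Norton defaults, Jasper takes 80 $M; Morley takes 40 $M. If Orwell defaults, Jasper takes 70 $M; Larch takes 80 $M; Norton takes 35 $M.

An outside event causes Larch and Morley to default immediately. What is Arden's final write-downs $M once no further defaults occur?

10

Round 1 — Larch, Morley default (initial).
  Arden: +10 → 10 < 90
  Norton: +25+95 → 120 ≥ 120
  Orwell: +80 → 80 ≥ 80
Round 2 — Norton, Orwell default.
  Jasper: +80+70 → 150 ≥ 70
Round 3 — Jasper defaults.
No further defaults.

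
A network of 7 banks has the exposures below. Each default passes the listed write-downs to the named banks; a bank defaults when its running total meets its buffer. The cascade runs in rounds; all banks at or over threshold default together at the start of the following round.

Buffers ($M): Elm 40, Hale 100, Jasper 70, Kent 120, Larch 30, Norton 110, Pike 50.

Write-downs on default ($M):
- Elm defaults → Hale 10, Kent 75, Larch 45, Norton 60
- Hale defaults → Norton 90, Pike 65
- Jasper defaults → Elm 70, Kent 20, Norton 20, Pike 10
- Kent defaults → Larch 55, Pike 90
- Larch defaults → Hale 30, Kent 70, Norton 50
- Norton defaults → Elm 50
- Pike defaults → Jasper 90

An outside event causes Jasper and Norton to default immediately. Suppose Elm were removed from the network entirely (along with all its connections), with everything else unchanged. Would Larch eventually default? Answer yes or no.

no

With Elm removed:
Round 1 — Jasper, Norton default (initial).
  Kent: +20 → 20 < 120
  Pike: +10 → 10 < 50
No further defaults.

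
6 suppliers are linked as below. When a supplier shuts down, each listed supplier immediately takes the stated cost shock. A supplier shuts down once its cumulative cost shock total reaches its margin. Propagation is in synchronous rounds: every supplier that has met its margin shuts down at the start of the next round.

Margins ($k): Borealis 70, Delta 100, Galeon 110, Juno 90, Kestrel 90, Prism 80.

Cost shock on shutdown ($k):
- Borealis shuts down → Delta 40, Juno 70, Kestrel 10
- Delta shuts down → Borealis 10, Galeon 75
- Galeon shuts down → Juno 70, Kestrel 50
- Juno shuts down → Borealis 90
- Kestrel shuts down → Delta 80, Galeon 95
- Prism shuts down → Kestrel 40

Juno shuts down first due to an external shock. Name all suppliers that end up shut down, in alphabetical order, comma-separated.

Borealis, Juno

Round 1 — Juno shuts down (initial).
  Borealis: +90 → 90 ≥ 70
Round 2 — Borealis shuts down.
  Delta: +40 → 40 < 100
  Kestrel: +10 → 10 < 90
No further shutdowns.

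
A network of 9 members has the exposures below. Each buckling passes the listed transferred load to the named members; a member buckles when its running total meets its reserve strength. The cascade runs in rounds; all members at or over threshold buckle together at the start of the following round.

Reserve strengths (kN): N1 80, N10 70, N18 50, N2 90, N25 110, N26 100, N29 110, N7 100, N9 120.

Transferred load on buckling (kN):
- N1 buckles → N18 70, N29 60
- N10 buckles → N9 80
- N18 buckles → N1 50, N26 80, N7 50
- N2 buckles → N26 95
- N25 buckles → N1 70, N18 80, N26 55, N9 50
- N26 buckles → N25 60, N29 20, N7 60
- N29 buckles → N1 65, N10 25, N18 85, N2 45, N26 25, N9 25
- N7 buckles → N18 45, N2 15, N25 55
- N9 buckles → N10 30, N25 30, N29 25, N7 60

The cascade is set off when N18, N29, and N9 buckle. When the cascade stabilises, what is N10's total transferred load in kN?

Round 1 — N18, N29, N9 buckle (initial).
  N1: +50+65 → 115 ≥ 80
  N10: +25+30 → 55 < 70
  N2: +45 → 45 < 90
  N25: +30 → 30 < 110
  N26: +80+25 → 105 ≥ 100
  N7: +50+60 → 110 ≥ 100
Round 2 — N1, N26, N7 buckle.
  N2: +15 → 60 < 90
  N25: +60+55 → 145 ≥ 110
Round 3 — N25 buckles.
No further bucklings.

55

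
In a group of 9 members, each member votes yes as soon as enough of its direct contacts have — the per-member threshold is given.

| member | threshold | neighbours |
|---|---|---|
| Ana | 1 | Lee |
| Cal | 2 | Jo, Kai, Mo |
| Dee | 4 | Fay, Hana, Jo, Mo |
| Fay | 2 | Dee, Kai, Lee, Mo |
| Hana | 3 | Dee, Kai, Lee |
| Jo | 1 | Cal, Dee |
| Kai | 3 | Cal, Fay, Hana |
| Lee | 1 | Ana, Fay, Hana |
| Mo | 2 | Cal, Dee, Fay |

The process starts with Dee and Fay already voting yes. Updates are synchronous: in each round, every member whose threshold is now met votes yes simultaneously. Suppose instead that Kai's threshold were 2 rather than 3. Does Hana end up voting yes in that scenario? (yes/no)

With Kai's threshold at 2:
Round 1 — Dee, Fay vote yes (initial).
Round 2 — checking thresholds:
  Hana: 1 of 3 neighbours < 3, below threshold.
  Jo: 1 of 2 neighbours ≥ 1, votes yes.
  Kai: 1 of 3 neighbours < 2, below threshold.
  Lee: 1 of 3 neighbours ≥ 1, votes yes.
  Mo: 2 of 3 neighbours ≥ 2, votes yes.
Round 3 — checking thresholds:
  Ana: 1 of 1 neighbours ≥ 1, votes yes.
  Cal: 2 of 3 neighbours ≥ 2, votes yes.
  Hana: 2 of 3 neighbours < 3, below threshold.
  Kai: 1 of 3 neighbours < 2, below threshold.
Round 4 — checking thresholds:
  Hana: 2 of 3 neighbours < 3, below threshold.
  Kai: 2 of 3 neighbours ≥ 2, votes yes.
Round 5 — checking thresholds:
  Hana: 3 of 3 neighbours ≥ 3, votes yes.
Round 6 — no new yes votes; cascade stops.

yes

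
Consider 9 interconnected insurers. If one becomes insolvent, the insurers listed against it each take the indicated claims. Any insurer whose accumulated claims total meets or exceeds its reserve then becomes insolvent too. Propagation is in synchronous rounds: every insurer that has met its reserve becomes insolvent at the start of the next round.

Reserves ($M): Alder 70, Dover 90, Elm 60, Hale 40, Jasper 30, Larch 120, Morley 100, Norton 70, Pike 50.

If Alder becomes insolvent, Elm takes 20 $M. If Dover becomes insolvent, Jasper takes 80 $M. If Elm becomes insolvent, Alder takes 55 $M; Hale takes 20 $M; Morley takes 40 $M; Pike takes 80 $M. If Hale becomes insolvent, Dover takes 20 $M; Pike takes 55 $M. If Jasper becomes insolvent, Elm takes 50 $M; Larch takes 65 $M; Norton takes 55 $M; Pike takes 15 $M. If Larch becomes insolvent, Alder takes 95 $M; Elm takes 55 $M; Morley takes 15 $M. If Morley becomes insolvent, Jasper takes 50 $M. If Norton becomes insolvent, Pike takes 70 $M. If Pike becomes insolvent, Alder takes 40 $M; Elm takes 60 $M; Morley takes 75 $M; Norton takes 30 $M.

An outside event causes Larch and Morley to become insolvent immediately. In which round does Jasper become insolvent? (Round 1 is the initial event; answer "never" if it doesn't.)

Round 1 — Larch, Morley become insolvent (initial).
  Alder: +95 → 95 ≥ 70
  Elm: +55 → 55 < 60
  Jasper: +50 → 50 ≥ 30
Round 2 — Alder, Jasper become insolvent.
  Elm: +20+50 → 125 ≥ 60
  Norton: +55 → 55 < 70
  Pike: +15 → 15 < 50
Round 3 — Elm becomes insolvent.
  Hale: +20 → 20 < 40
  Pike: +80 → 95 ≥ 50
Round 4 — Pike becomes insolvent.
  Norton: +30 → 85 ≥ 70
Round 5 — Norton becomes insolvent.
No further insolvencies.

2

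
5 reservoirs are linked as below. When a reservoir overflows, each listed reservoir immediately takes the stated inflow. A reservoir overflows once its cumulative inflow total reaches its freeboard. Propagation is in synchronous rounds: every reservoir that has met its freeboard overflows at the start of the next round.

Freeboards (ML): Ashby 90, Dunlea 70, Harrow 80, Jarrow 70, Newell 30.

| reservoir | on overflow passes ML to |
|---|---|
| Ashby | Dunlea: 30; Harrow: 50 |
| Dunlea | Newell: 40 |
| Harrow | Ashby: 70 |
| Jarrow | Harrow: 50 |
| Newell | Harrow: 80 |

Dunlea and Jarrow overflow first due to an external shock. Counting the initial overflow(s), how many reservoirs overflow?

Round 1 — Dunlea, Jarrow overflow (initial).
  Harrow: +50 → 50 < 80
  Newell: +40 → 40 ≥ 30
Round 2 — Newell overflows.
  Harrow: +80 → 130 ≥ 80
Round 3 — Harrow overflows.
  Ashby: +70 → 70 < 90
No further overflows.

4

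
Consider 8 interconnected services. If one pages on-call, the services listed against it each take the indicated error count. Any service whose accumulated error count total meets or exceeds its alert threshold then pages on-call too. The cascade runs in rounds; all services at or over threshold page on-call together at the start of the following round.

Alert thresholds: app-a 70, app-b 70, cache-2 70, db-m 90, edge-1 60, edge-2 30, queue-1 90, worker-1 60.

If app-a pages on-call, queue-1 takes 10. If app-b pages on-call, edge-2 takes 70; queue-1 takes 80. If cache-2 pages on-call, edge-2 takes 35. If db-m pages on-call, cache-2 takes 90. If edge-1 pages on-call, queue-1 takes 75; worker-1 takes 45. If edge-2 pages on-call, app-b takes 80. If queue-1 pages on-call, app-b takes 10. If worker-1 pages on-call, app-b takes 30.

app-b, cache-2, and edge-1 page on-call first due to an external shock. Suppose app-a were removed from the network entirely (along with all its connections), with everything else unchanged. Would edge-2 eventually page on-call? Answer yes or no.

With app-a removed:
Round 1 — app-b, cache-2, edge-1 page on-call (initial).
  edge-2: +70+35 → 105 ≥ 30
  queue-1: +80+75 → 155 ≥ 90
  worker-1: +45 → 45 < 60
Round 2 — edge-2, queue-1 page on-call.
No further pages.

yes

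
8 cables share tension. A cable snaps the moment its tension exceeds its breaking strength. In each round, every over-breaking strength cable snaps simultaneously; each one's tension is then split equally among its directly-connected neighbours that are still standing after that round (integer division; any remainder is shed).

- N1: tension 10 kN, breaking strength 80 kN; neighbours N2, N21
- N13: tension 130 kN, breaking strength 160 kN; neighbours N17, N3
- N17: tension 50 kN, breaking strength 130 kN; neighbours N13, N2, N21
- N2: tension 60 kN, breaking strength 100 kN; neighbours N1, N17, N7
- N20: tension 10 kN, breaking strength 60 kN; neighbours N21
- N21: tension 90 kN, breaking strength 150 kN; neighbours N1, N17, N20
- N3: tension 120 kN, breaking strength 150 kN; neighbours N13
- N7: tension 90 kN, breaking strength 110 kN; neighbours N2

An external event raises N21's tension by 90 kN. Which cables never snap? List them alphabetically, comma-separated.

Round 1 — N21 at 180 > 150. N21 snaps.
  N21 sheds 180 kN to N1, N17, N20: 60 each.
    N1: 10+60 = 70 ≤ 80
    N17: 50+60 = 110 ≤ 130
    N20: 10+60 = 70 > 60
Round 2 — N20 snaps.
  N20 sheds 70 kN: no online neighbours, lost.
No further breaks.

N1, N13, N17, N2, N3, N7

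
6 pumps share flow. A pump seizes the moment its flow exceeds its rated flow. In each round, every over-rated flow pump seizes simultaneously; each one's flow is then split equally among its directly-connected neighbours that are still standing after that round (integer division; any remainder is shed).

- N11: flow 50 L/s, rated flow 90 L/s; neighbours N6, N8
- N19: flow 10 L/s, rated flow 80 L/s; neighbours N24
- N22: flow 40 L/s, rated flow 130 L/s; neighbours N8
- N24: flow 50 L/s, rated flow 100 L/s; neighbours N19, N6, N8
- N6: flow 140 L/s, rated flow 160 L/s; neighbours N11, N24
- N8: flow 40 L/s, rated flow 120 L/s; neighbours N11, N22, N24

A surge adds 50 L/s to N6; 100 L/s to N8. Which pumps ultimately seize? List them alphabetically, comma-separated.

Round 1 — N6 at 190 > 160; N8 at 140 > 120. N6, N8 seize.
  N6 sheds 190 L/s to N11, N24: 95 each.
    N11: 50+95 = 145 > 90
    N24: 50+95 = 145 > 100
  N8 sheds 140 L/s to N11, N22, N24: 46 each (2 lost).
    N11: 145+46 = 191 > 90
    N22: 40+46 = 86 ≤ 130
    N24: 145+46 = 191 > 100
Round 2 — N11, N24 seize.
  N11 sheds 191 L/s: no online neighbours, lost.
  N24 sheds 191 L/s to N19: 191 each.
    N19: 10+191 = 201 > 80
Round 3 — N19 seizes.
  N19 sheds 201 L/s: no online neighbours, lost.
No further seizures.

N11, N19, N24, N6, N8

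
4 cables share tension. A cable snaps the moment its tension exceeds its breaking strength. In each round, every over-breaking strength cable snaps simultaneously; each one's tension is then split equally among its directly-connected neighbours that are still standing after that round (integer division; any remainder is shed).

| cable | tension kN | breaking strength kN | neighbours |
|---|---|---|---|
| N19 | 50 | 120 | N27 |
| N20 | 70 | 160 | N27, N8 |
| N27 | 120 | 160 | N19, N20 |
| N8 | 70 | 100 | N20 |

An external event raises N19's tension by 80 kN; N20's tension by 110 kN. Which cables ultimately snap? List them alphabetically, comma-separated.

N19, N20, N27, N8

Round 1 — N19 at 130 > 120; N20 at 180 > 160. N19, N20 snap.
  N19 sheds 130 kN to N27: 130 each.
    N27: 120+130 = 250 > 160
  N20 sheds 180 kN to N27, N8: 90 each.
    N27: 250+90 = 340 > 160
    N8: 70+90 = 160 > 100
Round 2 — N27, N8 snap.
  N27 sheds 340 kN: no online neighbours, lost.
  N8 sheds 160 kN: no online neighbours, lost.
No further breaks.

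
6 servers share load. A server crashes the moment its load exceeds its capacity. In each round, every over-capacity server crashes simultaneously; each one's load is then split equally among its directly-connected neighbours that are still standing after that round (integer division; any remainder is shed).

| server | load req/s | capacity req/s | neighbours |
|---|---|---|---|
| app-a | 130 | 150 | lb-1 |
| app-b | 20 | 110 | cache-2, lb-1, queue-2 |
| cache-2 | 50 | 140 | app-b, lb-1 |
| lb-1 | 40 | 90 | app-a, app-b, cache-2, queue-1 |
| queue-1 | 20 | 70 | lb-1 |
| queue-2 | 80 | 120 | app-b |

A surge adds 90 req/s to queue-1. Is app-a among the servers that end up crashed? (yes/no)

yes

Round 1 — queue-1 at 110 > 70. queue-1 crashes.
  queue-1 sheds 110 req/s to lb-1: 110 each.
    lb-1: 40+110 = 150 > 90
Round 2 — lb-1 crashes.
  lb-1 sheds 150 req/s to app-a, app-b, cache-2: 50 each.
    app-a: 130+50 = 180 > 150
    app-b: 20+50 = 70 ≤ 110
    cache-2: 50+50 = 100 ≤ 140
Round 3 — app-a crashes.
  app-a sheds 180 req/s: no online neighbours, lost.
No further crashes.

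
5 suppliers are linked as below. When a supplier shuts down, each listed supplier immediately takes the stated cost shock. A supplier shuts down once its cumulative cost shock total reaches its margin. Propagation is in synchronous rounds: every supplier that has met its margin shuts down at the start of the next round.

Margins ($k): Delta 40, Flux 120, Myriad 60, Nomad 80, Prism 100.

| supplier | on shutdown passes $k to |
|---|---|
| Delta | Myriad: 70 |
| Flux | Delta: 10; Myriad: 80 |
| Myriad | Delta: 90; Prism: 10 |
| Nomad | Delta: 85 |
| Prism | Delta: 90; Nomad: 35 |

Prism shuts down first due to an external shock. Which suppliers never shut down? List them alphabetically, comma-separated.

Flux, Nomad

Round 1 — Prism shuts down (initial).
  Delta: +90 → 90 ≥ 40
  Nomad: +35 → 35 < 80
Round 2 — Delta shuts down.
  Myriad: +70 → 70 ≥ 60
Round 3 — Myriad shuts down.
No further shutdowns.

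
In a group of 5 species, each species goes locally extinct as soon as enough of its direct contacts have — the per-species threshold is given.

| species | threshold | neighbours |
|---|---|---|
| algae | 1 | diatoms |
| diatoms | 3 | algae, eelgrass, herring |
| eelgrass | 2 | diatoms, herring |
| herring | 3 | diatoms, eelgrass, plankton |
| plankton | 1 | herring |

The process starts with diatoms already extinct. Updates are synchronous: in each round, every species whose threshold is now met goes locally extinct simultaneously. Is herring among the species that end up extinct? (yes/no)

no

Round 1 — diatoms goes locally extinct (initial).
Round 2 — checking thresholds:
  algae: 1 of 1 neighbours ≥ 1, goes locally extinct.
  eelgrass: 1 of 2 neighbours < 2, not yet.
  herring: 1 of 3 neighbours < 3, not yet.
Round 3 — no new extinctions; cascade stops.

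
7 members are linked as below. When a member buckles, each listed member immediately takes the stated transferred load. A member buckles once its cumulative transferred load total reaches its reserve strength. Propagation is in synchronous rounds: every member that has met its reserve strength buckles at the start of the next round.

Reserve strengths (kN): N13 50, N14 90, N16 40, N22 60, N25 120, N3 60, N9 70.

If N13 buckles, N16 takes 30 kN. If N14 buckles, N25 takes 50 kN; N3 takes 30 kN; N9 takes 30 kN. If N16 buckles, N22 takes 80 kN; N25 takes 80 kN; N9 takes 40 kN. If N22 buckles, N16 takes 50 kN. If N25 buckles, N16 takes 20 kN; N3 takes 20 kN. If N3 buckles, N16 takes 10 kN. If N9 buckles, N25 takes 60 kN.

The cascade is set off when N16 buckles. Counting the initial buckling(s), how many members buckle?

Round 1 — N16 buckles (initial).
  N22: +80 → 80 ≥ 60
  N25: +80 → 80 < 120
  N9: +40 → 40 < 70
Round 2 — N22 buckles.
No further bucklings.

2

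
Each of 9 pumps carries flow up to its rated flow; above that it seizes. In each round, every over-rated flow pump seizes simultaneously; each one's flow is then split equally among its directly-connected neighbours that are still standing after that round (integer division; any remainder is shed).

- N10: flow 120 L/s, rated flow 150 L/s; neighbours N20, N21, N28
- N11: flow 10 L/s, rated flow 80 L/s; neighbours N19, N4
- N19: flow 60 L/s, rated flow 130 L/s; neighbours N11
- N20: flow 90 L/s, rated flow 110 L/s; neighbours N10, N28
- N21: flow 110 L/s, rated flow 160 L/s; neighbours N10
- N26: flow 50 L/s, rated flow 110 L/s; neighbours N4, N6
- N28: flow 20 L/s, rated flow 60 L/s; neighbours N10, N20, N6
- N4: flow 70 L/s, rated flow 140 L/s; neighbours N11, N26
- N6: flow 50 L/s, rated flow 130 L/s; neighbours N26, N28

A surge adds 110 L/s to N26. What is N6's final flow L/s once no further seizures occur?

Round 1 — N26 at 160 > 110. N26 seizes.
  N26 sheds 160 L/s to N4, N6: 80 each.
    N4: 70+80 = 150 > 140
    N6: 50+80 = 130 ≤ 130
Round 2 — N4 seizes.
  N4 sheds 150 L/s to N11: 150 each.
    N11: 10+150 = 160 > 80
Round 3 — N11 seizes.
  N11 sheds 160 L/s to N19: 160 each.
    N19: 60+160 = 220 > 130
Round 4 — N19 seizes.
  N19 sheds 220 L/s: no online neighbours, lost.
No further seizures.

130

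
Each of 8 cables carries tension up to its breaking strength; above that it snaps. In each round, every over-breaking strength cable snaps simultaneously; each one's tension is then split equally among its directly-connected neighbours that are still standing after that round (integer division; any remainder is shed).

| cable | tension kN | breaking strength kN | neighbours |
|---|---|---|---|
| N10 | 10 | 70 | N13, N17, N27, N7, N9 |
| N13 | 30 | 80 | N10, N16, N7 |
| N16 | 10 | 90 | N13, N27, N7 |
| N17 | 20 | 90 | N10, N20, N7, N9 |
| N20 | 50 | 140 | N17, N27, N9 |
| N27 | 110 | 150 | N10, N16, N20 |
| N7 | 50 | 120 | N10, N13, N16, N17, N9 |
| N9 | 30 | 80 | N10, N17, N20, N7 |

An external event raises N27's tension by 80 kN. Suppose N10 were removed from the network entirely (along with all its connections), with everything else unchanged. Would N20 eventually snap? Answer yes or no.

yes

With N10 removed:
Round 1 — N27 at 190 > 150. N27 snaps.
  N27 sheds 190 kN to N16, N20: 95 each.
    N16: 10+95 = 105 > 90
    N20: 50+95 = 145 > 140
Round 2 — N16, N20 snap.
  N16 sheds 105 kN to N13, N7: 52 each (1 lost).
    N13: 30+52 = 82 > 80
    N7: 50+52 = 102 ≤ 120
  N20 sheds 145 kN to N17, N9: 72 each (1 lost).
    N17: 20+72 = 92 > 90
    N9: 30+72 = 102 > 80
Round 3 — N13, N17, N9 snap.
  N13 sheds 82 kN to N7: 82 each.
    N7: 102+82 = 184 > 120
  N17 sheds 92 kN to N7: 92 each.
    N7: 184+92 = 276 > 120
  N9 sheds 102 kN to N7: 102 each.
    N7: 276+102 = 378 > 120
Round 4 — N7 snaps.
  N7 sheds 378 kN: no online neighbours, lost.
No further breaks.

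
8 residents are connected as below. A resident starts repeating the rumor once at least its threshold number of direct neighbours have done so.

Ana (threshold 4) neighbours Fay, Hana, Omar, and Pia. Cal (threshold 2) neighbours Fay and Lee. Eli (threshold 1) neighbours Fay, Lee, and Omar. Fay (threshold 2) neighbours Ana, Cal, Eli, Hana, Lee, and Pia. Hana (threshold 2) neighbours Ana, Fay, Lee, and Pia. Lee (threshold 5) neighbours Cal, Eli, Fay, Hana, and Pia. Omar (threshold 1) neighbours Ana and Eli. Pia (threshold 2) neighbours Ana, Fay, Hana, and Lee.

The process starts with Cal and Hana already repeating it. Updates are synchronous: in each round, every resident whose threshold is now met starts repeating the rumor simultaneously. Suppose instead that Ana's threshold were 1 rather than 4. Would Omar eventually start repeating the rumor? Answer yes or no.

yes

With Ana's threshold at 1:
Round 1 — Cal, Hana start repeating the rumor (initial).
Round 2 — checking thresholds:
  Ana: 1 of 4 neighbours ≥ 1, starts repeating the rumor.
  Fay: 2 of 6 neighbours ≥ 2, starts repeating the rumor.
  Lee: 2 of 5 neighbours < 5, below threshold.
  Pia: 1 of 4 neighbours < 2, below threshold.
Round 3 — checking thresholds:
  Eli: 1 of 3 neighbours ≥ 1, starts repeating the rumor.
  Lee: 3 of 5 neighbours < 5, below threshold.
  Omar: 1 of 2 neighbours ≥ 1, starts repeating the rumor.
  Pia: 3 of 4 neighbours ≥ 2, starts repeating the rumor.
Round 4 — checking thresholds:
  Lee: 5 of 5 neighbours ≥ 5, starts repeating the rumor.
Round 5 — no new spreads; cascade stops.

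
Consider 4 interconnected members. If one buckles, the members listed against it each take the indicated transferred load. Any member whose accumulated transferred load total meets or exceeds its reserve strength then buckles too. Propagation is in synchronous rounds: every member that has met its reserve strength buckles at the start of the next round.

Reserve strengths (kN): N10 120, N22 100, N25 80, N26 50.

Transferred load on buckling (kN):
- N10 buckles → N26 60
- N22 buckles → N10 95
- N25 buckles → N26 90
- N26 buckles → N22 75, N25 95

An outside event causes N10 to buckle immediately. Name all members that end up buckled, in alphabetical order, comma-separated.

Round 1 — N10 buckles (initial).
  N26: +60 → 60 ≥ 50
Round 2 — N26 buckles.
  N22: +75 → 75 < 100
  N25: +95 → 95 ≥ 80
Round 3 — N25 buckles.
No further bucklings.

N10, N25, N26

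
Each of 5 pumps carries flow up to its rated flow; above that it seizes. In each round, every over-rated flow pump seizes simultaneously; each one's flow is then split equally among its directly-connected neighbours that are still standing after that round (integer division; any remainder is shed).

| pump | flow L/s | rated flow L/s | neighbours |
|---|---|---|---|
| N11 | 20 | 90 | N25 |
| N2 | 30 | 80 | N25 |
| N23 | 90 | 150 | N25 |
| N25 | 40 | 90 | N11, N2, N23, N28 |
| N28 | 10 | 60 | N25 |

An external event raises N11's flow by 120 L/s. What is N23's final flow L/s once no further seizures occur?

150

Round 1 — N11 at 140 > 90. N11 seizes.
  N11 sheds 140 L/s to N25: 140 each.
    N25: 40+140 = 180 > 90
Round 2 — N25 seizes.
  N25 sheds 180 L/s to N2, N23, N28: 60 each.
    N2: 30+60 = 90 > 80
    N23: 90+60 = 150 ≤ 150
    N28: 10+60 = 70 > 60
Round 3 — N2, N28 seize.
  N2 sheds 90 L/s: no online neighbours, lost.
  N28 sheds 70 L/s: no online neighbours, lost.
No further seizures.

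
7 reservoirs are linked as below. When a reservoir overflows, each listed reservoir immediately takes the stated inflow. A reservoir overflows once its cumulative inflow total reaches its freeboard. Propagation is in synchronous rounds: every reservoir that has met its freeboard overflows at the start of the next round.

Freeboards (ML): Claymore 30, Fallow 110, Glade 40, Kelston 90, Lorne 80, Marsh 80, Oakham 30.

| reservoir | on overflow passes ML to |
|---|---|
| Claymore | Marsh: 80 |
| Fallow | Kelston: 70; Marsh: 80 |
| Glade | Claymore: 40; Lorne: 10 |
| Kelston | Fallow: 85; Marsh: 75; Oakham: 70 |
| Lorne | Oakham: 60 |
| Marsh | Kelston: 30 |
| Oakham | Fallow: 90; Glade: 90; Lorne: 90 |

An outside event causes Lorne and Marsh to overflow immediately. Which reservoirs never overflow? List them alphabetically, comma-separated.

Round 1 — Lorne, Marsh overflow (initial).
  Kelston: +30 → 30 < 90
  Oakham: +60 → 60 ≥ 30
Round 2 — Oakham overflows.
  Fallow: +90 → 90 < 110
  Glade: +90 → 90 ≥ 40
Round 3 — Glade overflows.
  Claymore: +40 → 40 ≥ 30
Round 4 — Claymore overflows.
No further overflows.

Fallow, Kelston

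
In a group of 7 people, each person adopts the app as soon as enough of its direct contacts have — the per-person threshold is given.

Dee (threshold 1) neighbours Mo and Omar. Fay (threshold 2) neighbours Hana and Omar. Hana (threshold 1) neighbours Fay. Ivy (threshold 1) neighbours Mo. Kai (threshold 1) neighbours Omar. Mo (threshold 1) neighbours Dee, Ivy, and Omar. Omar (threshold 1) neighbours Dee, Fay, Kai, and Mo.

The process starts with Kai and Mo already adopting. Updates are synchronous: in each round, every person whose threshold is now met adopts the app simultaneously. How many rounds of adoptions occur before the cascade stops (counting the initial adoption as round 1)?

2

Round 1 — Kai, Mo adopt the app (initial).
Round 2 — checking thresholds:
  Dee: 1 of 2 neighbours ≥ 1, adopts the app.
  Ivy: 1 of 1 neighbours ≥ 1, adopts the app.
  Omar: 2 of 4 neighbours ≥ 1, adopts the app.
Round 3 — no new adoptions; cascade stops.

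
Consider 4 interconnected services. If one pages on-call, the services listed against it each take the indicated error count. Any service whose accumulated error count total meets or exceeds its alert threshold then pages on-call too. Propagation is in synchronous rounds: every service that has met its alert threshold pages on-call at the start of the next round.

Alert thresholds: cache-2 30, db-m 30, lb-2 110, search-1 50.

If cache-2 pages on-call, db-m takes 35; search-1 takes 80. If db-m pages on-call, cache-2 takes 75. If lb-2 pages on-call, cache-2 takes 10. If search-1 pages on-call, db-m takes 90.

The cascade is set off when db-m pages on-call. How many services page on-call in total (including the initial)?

Round 1 — db-m pages on-call (initial).
  cache-2: +75 → 75 ≥ 30
Round 2 — cache-2 pages on-call.
  search-1: +80 → 80 ≥ 50
Round 3 — search-1 pages on-call.
No further pages.

3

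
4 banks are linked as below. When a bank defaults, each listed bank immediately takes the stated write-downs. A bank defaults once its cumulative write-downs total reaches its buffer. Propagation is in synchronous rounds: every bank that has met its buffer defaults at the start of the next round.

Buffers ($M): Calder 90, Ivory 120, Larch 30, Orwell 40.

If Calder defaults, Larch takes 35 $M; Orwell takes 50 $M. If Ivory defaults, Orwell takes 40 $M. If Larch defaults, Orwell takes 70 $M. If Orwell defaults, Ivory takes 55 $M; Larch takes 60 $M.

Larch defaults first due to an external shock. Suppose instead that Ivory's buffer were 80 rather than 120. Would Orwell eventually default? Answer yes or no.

yes

With Ivory's buffer at 80:
Round 1 — Larch defaults (initial).
  Orwell: +70 → 70 ≥ 40
Round 2 — Orwell defaults.
  Ivory: +55 → 55 < 80
No further defaults.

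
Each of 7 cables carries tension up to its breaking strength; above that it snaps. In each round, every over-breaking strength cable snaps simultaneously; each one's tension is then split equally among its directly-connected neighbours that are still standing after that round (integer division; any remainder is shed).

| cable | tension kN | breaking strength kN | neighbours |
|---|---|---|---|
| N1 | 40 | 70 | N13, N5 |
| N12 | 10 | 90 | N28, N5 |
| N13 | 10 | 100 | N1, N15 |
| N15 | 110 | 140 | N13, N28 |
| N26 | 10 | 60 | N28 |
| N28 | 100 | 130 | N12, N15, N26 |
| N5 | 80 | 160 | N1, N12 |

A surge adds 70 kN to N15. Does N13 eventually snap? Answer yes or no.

yes

Round 1 — N15 at 180 > 140. N15 snaps.
  N15 sheds 180 kN to N13, N28: 90 each.
    N13: 10+90 = 100 ≤ 100
    N28: 100+90 = 190 > 130
Round 2 — N28 snaps.
  N28 sheds 190 kN to N12, N26: 95 each.
    N12: 10+95 = 105 > 90
    N26: 10+95 = 105 > 60
Round 3 — N12, N26 snap.
  N12 sheds 105 kN to N5: 105 each.
    N5: 80+105 = 185 > 160
  N26 sheds 105 kN: no online neighbours, lost.
Round 4 — N5 snaps.
  N5 sheds 185 kN to N1: 185 each.
    N1: 40+185 = 225 > 70
Round 5 — N1 snaps.
  N1 sheds 225 kN to N13: 225 each.
    N13: 100+225 = 325 > 100
Round 6 — N13 snaps.
  N13 sheds 325 kN: no online neighbours, lost.
No further breaks.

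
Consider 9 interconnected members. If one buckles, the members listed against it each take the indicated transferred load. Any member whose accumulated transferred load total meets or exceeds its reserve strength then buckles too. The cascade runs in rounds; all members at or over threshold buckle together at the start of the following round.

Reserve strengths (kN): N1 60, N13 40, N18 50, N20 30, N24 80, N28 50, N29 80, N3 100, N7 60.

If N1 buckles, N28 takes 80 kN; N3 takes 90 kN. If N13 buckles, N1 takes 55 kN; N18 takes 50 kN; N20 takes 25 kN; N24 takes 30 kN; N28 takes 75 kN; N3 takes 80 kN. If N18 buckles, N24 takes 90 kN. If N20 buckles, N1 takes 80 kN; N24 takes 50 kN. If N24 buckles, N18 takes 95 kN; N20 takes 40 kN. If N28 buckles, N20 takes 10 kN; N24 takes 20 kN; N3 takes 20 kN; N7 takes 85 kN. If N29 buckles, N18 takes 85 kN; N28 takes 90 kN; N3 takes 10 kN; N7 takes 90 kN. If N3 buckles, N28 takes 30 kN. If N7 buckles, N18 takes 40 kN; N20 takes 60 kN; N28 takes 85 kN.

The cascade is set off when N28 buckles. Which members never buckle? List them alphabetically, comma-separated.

N13, N18, N24, N29

Round 1 — N28 buckles (initial).
  N20: +10 → 10 < 30
  N24: +20 → 20 < 80
  N3: +20 → 20 < 100
  N7: +85 → 85 ≥ 60
Round 2 — N7 buckles.
  N18: +40 → 40 < 50
  N20: +60 → 70 ≥ 30
Round 3 — N20 buckles.
  N1: +80 → 80 ≥ 60
  N24: +50 → 70 < 80
Round 4 — N1 buckles.
  N3: +90 → 110 ≥ 100
Round 5 — N3 buckles.
No further bucklings.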